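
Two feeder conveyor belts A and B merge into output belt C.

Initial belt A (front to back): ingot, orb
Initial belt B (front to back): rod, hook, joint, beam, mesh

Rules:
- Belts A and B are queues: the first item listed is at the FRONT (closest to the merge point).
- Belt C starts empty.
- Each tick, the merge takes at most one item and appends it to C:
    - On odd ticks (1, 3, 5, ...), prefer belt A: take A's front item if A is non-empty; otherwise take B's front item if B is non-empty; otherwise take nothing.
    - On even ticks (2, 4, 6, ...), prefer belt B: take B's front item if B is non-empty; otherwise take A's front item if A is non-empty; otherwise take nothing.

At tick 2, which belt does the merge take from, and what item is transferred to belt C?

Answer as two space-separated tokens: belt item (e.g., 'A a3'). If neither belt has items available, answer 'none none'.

Tick 1: prefer A, take ingot from A; A=[orb] B=[rod,hook,joint,beam,mesh] C=[ingot]
Tick 2: prefer B, take rod from B; A=[orb] B=[hook,joint,beam,mesh] C=[ingot,rod]

Answer: B rod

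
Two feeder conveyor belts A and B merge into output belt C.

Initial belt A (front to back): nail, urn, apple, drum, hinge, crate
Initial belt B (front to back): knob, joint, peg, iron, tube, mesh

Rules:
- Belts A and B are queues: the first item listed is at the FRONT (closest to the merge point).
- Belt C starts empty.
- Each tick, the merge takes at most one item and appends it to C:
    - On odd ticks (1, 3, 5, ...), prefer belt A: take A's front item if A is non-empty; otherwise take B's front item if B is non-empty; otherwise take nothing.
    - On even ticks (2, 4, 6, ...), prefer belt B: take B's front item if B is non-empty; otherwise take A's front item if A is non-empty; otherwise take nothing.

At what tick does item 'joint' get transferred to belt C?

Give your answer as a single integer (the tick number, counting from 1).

Tick 1: prefer A, take nail from A; A=[urn,apple,drum,hinge,crate] B=[knob,joint,peg,iron,tube,mesh] C=[nail]
Tick 2: prefer B, take knob from B; A=[urn,apple,drum,hinge,crate] B=[joint,peg,iron,tube,mesh] C=[nail,knob]
Tick 3: prefer A, take urn from A; A=[apple,drum,hinge,crate] B=[joint,peg,iron,tube,mesh] C=[nail,knob,urn]
Tick 4: prefer B, take joint from B; A=[apple,drum,hinge,crate] B=[peg,iron,tube,mesh] C=[nail,knob,urn,joint]

Answer: 4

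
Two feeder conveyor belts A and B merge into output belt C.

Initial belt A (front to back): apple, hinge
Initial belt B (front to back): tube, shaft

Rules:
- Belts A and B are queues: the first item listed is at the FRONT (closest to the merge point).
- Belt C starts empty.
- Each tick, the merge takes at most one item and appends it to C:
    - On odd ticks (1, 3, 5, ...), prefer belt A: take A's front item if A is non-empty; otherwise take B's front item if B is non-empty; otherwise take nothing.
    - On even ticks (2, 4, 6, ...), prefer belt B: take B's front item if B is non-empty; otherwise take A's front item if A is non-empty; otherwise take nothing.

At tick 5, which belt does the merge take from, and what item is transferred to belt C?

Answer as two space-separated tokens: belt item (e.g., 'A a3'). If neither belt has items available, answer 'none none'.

Answer: none none

Derivation:
Tick 1: prefer A, take apple from A; A=[hinge] B=[tube,shaft] C=[apple]
Tick 2: prefer B, take tube from B; A=[hinge] B=[shaft] C=[apple,tube]
Tick 3: prefer A, take hinge from A; A=[-] B=[shaft] C=[apple,tube,hinge]
Tick 4: prefer B, take shaft from B; A=[-] B=[-] C=[apple,tube,hinge,shaft]
Tick 5: prefer A, both empty, nothing taken; A=[-] B=[-] C=[apple,tube,hinge,shaft]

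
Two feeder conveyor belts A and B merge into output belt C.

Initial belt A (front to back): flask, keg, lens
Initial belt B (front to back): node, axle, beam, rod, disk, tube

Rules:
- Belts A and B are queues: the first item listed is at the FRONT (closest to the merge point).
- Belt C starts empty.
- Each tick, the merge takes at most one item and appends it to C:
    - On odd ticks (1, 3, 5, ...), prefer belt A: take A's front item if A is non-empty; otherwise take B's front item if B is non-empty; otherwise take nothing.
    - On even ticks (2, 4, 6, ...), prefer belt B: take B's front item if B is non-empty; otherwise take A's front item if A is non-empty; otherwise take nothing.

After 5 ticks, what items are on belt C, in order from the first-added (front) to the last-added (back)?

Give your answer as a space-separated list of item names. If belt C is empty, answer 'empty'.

Answer: flask node keg axle lens

Derivation:
Tick 1: prefer A, take flask from A; A=[keg,lens] B=[node,axle,beam,rod,disk,tube] C=[flask]
Tick 2: prefer B, take node from B; A=[keg,lens] B=[axle,beam,rod,disk,tube] C=[flask,node]
Tick 3: prefer A, take keg from A; A=[lens] B=[axle,beam,rod,disk,tube] C=[flask,node,keg]
Tick 4: prefer B, take axle from B; A=[lens] B=[beam,rod,disk,tube] C=[flask,node,keg,axle]
Tick 5: prefer A, take lens from A; A=[-] B=[beam,rod,disk,tube] C=[flask,node,keg,axle,lens]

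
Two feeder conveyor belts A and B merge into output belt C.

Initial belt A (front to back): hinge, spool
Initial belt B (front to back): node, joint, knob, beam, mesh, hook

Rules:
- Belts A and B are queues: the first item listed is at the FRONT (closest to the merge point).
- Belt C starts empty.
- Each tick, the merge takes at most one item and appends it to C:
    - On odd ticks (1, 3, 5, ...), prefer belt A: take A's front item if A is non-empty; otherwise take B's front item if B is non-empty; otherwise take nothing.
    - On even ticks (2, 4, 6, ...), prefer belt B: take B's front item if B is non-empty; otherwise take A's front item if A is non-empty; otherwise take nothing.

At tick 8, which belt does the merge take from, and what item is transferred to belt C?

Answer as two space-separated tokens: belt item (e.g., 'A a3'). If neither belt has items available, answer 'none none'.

Tick 1: prefer A, take hinge from A; A=[spool] B=[node,joint,knob,beam,mesh,hook] C=[hinge]
Tick 2: prefer B, take node from B; A=[spool] B=[joint,knob,beam,mesh,hook] C=[hinge,node]
Tick 3: prefer A, take spool from A; A=[-] B=[joint,knob,beam,mesh,hook] C=[hinge,node,spool]
Tick 4: prefer B, take joint from B; A=[-] B=[knob,beam,mesh,hook] C=[hinge,node,spool,joint]
Tick 5: prefer A, take knob from B; A=[-] B=[beam,mesh,hook] C=[hinge,node,spool,joint,knob]
Tick 6: prefer B, take beam from B; A=[-] B=[mesh,hook] C=[hinge,node,spool,joint,knob,beam]
Tick 7: prefer A, take mesh from B; A=[-] B=[hook] C=[hinge,node,spool,joint,knob,beam,mesh]
Tick 8: prefer B, take hook from B; A=[-] B=[-] C=[hinge,node,spool,joint,knob,beam,mesh,hook]

Answer: B hook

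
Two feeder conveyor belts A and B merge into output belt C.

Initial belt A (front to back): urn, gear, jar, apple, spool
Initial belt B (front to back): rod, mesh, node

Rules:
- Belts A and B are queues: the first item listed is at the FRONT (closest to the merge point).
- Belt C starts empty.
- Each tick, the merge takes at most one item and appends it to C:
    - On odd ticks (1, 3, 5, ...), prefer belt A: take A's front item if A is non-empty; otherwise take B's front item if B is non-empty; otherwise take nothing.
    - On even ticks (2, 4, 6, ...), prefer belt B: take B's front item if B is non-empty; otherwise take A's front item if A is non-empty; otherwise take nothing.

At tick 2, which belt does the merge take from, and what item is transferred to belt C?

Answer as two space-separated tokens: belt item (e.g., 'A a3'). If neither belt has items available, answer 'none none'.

Answer: B rod

Derivation:
Tick 1: prefer A, take urn from A; A=[gear,jar,apple,spool] B=[rod,mesh,node] C=[urn]
Tick 2: prefer B, take rod from B; A=[gear,jar,apple,spool] B=[mesh,node] C=[urn,rod]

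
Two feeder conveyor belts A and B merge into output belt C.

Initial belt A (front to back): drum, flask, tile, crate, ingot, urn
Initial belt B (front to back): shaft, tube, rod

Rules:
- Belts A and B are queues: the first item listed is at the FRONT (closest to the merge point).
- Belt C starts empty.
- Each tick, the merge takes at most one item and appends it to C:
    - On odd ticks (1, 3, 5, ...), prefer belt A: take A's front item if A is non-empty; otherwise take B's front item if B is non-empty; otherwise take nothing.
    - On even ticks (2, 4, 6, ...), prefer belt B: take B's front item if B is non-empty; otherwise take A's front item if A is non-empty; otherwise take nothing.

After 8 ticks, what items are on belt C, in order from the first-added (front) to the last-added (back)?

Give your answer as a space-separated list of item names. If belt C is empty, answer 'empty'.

Answer: drum shaft flask tube tile rod crate ingot

Derivation:
Tick 1: prefer A, take drum from A; A=[flask,tile,crate,ingot,urn] B=[shaft,tube,rod] C=[drum]
Tick 2: prefer B, take shaft from B; A=[flask,tile,crate,ingot,urn] B=[tube,rod] C=[drum,shaft]
Tick 3: prefer A, take flask from A; A=[tile,crate,ingot,urn] B=[tube,rod] C=[drum,shaft,flask]
Tick 4: prefer B, take tube from B; A=[tile,crate,ingot,urn] B=[rod] C=[drum,shaft,flask,tube]
Tick 5: prefer A, take tile from A; A=[crate,ingot,urn] B=[rod] C=[drum,shaft,flask,tube,tile]
Tick 6: prefer B, take rod from B; A=[crate,ingot,urn] B=[-] C=[drum,shaft,flask,tube,tile,rod]
Tick 7: prefer A, take crate from A; A=[ingot,urn] B=[-] C=[drum,shaft,flask,tube,tile,rod,crate]
Tick 8: prefer B, take ingot from A; A=[urn] B=[-] C=[drum,shaft,flask,tube,tile,rod,crate,ingot]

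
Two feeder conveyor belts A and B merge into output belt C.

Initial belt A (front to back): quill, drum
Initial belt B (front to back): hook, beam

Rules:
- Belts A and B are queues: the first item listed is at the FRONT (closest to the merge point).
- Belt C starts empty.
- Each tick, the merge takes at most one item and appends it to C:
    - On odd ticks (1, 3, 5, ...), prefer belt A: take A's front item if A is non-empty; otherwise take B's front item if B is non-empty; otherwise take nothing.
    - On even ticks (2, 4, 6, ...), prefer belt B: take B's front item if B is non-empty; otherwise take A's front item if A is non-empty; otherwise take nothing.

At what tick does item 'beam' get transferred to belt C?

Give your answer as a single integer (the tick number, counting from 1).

Answer: 4

Derivation:
Tick 1: prefer A, take quill from A; A=[drum] B=[hook,beam] C=[quill]
Tick 2: prefer B, take hook from B; A=[drum] B=[beam] C=[quill,hook]
Tick 3: prefer A, take drum from A; A=[-] B=[beam] C=[quill,hook,drum]
Tick 4: prefer B, take beam from B; A=[-] B=[-] C=[quill,hook,drum,beam]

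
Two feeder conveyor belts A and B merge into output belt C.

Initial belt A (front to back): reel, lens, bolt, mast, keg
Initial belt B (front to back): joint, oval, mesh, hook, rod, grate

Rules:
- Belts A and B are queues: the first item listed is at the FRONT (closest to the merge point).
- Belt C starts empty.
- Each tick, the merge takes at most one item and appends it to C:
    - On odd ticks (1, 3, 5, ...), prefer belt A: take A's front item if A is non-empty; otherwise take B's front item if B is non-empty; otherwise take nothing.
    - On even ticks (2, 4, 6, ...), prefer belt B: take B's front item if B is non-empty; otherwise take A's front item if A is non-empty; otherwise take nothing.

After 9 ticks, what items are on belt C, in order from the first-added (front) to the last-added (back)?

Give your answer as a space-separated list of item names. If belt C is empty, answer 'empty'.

Tick 1: prefer A, take reel from A; A=[lens,bolt,mast,keg] B=[joint,oval,mesh,hook,rod,grate] C=[reel]
Tick 2: prefer B, take joint from B; A=[lens,bolt,mast,keg] B=[oval,mesh,hook,rod,grate] C=[reel,joint]
Tick 3: prefer A, take lens from A; A=[bolt,mast,keg] B=[oval,mesh,hook,rod,grate] C=[reel,joint,lens]
Tick 4: prefer B, take oval from B; A=[bolt,mast,keg] B=[mesh,hook,rod,grate] C=[reel,joint,lens,oval]
Tick 5: prefer A, take bolt from A; A=[mast,keg] B=[mesh,hook,rod,grate] C=[reel,joint,lens,oval,bolt]
Tick 6: prefer B, take mesh from B; A=[mast,keg] B=[hook,rod,grate] C=[reel,joint,lens,oval,bolt,mesh]
Tick 7: prefer A, take mast from A; A=[keg] B=[hook,rod,grate] C=[reel,joint,lens,oval,bolt,mesh,mast]
Tick 8: prefer B, take hook from B; A=[keg] B=[rod,grate] C=[reel,joint,lens,oval,bolt,mesh,mast,hook]
Tick 9: prefer A, take keg from A; A=[-] B=[rod,grate] C=[reel,joint,lens,oval,bolt,mesh,mast,hook,keg]

Answer: reel joint lens oval bolt mesh mast hook keg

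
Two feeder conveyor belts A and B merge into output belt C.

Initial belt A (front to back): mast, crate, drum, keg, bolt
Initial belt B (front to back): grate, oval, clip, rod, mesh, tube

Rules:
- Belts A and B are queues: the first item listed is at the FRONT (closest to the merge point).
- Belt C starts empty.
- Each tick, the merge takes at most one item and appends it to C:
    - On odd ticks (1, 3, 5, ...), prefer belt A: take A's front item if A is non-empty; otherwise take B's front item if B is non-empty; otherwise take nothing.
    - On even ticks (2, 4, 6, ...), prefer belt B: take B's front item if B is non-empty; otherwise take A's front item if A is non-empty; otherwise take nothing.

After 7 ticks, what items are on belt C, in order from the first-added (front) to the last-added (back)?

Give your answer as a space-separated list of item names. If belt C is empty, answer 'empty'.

Answer: mast grate crate oval drum clip keg

Derivation:
Tick 1: prefer A, take mast from A; A=[crate,drum,keg,bolt] B=[grate,oval,clip,rod,mesh,tube] C=[mast]
Tick 2: prefer B, take grate from B; A=[crate,drum,keg,bolt] B=[oval,clip,rod,mesh,tube] C=[mast,grate]
Tick 3: prefer A, take crate from A; A=[drum,keg,bolt] B=[oval,clip,rod,mesh,tube] C=[mast,grate,crate]
Tick 4: prefer B, take oval from B; A=[drum,keg,bolt] B=[clip,rod,mesh,tube] C=[mast,grate,crate,oval]
Tick 5: prefer A, take drum from A; A=[keg,bolt] B=[clip,rod,mesh,tube] C=[mast,grate,crate,oval,drum]
Tick 6: prefer B, take clip from B; A=[keg,bolt] B=[rod,mesh,tube] C=[mast,grate,crate,oval,drum,clip]
Tick 7: prefer A, take keg from A; A=[bolt] B=[rod,mesh,tube] C=[mast,grate,crate,oval,drum,clip,keg]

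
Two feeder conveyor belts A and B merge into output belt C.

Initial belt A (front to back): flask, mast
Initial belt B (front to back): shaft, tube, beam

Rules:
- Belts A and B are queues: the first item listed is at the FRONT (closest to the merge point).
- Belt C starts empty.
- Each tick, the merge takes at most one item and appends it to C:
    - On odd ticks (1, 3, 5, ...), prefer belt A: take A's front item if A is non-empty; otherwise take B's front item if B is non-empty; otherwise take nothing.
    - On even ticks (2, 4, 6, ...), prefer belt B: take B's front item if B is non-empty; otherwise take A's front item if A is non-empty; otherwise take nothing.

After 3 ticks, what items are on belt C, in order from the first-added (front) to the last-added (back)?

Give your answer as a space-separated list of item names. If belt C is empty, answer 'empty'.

Tick 1: prefer A, take flask from A; A=[mast] B=[shaft,tube,beam] C=[flask]
Tick 2: prefer B, take shaft from B; A=[mast] B=[tube,beam] C=[flask,shaft]
Tick 3: prefer A, take mast from A; A=[-] B=[tube,beam] C=[flask,shaft,mast]

Answer: flask shaft mast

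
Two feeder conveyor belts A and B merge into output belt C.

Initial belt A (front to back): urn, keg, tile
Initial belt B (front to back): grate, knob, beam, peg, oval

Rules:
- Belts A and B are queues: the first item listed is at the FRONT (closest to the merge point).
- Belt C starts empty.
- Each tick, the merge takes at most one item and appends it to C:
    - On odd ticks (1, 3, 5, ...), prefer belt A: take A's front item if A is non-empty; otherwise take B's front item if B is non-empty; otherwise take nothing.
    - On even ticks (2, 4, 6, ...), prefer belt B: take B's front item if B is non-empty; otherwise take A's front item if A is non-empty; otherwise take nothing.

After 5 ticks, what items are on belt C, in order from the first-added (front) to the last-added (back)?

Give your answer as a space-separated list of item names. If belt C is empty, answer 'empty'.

Tick 1: prefer A, take urn from A; A=[keg,tile] B=[grate,knob,beam,peg,oval] C=[urn]
Tick 2: prefer B, take grate from B; A=[keg,tile] B=[knob,beam,peg,oval] C=[urn,grate]
Tick 3: prefer A, take keg from A; A=[tile] B=[knob,beam,peg,oval] C=[urn,grate,keg]
Tick 4: prefer B, take knob from B; A=[tile] B=[beam,peg,oval] C=[urn,grate,keg,knob]
Tick 5: prefer A, take tile from A; A=[-] B=[beam,peg,oval] C=[urn,grate,keg,knob,tile]

Answer: urn grate keg knob tile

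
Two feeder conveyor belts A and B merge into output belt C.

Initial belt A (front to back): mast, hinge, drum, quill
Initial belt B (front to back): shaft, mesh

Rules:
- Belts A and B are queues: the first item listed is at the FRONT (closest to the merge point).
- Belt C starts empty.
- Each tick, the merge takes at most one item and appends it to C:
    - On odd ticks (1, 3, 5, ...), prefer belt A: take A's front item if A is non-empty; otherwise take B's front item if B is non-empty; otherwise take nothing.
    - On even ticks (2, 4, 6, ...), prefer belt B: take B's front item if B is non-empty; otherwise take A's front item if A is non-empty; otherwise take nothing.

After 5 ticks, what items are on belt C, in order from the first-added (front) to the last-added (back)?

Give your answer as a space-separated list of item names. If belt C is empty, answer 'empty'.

Answer: mast shaft hinge mesh drum

Derivation:
Tick 1: prefer A, take mast from A; A=[hinge,drum,quill] B=[shaft,mesh] C=[mast]
Tick 2: prefer B, take shaft from B; A=[hinge,drum,quill] B=[mesh] C=[mast,shaft]
Tick 3: prefer A, take hinge from A; A=[drum,quill] B=[mesh] C=[mast,shaft,hinge]
Tick 4: prefer B, take mesh from B; A=[drum,quill] B=[-] C=[mast,shaft,hinge,mesh]
Tick 5: prefer A, take drum from A; A=[quill] B=[-] C=[mast,shaft,hinge,mesh,drum]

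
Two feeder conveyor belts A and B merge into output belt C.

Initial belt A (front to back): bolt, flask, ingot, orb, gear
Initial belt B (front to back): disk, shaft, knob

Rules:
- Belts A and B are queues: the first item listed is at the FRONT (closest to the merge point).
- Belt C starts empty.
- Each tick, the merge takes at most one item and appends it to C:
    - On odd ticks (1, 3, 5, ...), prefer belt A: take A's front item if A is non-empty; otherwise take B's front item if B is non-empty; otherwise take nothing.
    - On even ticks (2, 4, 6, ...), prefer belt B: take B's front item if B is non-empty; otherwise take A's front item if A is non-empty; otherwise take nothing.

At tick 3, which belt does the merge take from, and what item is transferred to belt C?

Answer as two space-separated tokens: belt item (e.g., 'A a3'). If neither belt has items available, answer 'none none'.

Answer: A flask

Derivation:
Tick 1: prefer A, take bolt from A; A=[flask,ingot,orb,gear] B=[disk,shaft,knob] C=[bolt]
Tick 2: prefer B, take disk from B; A=[flask,ingot,orb,gear] B=[shaft,knob] C=[bolt,disk]
Tick 3: prefer A, take flask from A; A=[ingot,orb,gear] B=[shaft,knob] C=[bolt,disk,flask]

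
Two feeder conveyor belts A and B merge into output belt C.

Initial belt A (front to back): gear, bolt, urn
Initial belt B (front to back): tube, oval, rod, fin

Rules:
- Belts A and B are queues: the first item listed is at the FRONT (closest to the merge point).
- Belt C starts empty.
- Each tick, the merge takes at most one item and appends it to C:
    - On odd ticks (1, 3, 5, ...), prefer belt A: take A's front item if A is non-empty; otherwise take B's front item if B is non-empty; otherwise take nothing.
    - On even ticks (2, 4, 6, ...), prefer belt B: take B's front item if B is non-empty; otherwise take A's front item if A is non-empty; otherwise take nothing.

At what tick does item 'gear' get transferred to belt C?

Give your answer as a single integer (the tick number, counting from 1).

Tick 1: prefer A, take gear from A; A=[bolt,urn] B=[tube,oval,rod,fin] C=[gear]

Answer: 1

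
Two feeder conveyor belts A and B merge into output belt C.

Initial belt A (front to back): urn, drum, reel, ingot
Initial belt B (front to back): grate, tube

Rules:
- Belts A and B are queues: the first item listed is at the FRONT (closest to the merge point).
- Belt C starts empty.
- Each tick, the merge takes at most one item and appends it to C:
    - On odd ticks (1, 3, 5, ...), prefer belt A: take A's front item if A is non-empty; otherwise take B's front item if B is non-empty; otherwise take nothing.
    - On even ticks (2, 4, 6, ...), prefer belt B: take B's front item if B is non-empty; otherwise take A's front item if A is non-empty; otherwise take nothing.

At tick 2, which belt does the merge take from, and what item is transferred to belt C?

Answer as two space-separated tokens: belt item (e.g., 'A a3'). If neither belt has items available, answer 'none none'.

Answer: B grate

Derivation:
Tick 1: prefer A, take urn from A; A=[drum,reel,ingot] B=[grate,tube] C=[urn]
Tick 2: prefer B, take grate from B; A=[drum,reel,ingot] B=[tube] C=[urn,grate]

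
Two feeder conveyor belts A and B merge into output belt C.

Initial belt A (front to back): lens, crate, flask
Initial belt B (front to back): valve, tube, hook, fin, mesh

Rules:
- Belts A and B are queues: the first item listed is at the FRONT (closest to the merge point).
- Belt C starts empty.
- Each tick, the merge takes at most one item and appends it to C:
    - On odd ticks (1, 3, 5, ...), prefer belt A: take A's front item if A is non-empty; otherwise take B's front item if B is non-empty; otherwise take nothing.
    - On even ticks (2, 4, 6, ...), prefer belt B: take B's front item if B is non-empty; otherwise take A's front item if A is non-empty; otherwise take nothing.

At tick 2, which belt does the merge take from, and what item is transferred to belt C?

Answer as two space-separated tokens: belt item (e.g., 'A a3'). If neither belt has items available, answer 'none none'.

Answer: B valve

Derivation:
Tick 1: prefer A, take lens from A; A=[crate,flask] B=[valve,tube,hook,fin,mesh] C=[lens]
Tick 2: prefer B, take valve from B; A=[crate,flask] B=[tube,hook,fin,mesh] C=[lens,valve]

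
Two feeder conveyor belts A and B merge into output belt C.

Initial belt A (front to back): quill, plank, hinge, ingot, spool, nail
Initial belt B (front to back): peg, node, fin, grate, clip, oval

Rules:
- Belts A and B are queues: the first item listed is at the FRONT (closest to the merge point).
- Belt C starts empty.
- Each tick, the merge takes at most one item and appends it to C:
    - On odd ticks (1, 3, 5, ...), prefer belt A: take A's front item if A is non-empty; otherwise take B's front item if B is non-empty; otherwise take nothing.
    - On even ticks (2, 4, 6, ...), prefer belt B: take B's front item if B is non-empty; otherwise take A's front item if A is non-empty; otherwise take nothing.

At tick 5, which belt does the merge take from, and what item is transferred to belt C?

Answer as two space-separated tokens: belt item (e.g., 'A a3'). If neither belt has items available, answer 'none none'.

Answer: A hinge

Derivation:
Tick 1: prefer A, take quill from A; A=[plank,hinge,ingot,spool,nail] B=[peg,node,fin,grate,clip,oval] C=[quill]
Tick 2: prefer B, take peg from B; A=[plank,hinge,ingot,spool,nail] B=[node,fin,grate,clip,oval] C=[quill,peg]
Tick 3: prefer A, take plank from A; A=[hinge,ingot,spool,nail] B=[node,fin,grate,clip,oval] C=[quill,peg,plank]
Tick 4: prefer B, take node from B; A=[hinge,ingot,spool,nail] B=[fin,grate,clip,oval] C=[quill,peg,plank,node]
Tick 5: prefer A, take hinge from A; A=[ingot,spool,nail] B=[fin,grate,clip,oval] C=[quill,peg,plank,node,hinge]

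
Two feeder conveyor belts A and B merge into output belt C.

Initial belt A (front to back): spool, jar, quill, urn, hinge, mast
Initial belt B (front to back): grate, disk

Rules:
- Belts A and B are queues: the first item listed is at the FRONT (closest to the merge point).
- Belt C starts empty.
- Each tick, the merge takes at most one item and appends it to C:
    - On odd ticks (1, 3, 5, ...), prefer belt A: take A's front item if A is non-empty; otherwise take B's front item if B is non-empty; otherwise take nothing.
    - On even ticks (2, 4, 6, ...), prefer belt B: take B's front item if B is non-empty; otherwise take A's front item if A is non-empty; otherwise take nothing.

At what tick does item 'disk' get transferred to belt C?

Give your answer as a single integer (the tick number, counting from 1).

Tick 1: prefer A, take spool from A; A=[jar,quill,urn,hinge,mast] B=[grate,disk] C=[spool]
Tick 2: prefer B, take grate from B; A=[jar,quill,urn,hinge,mast] B=[disk] C=[spool,grate]
Tick 3: prefer A, take jar from A; A=[quill,urn,hinge,mast] B=[disk] C=[spool,grate,jar]
Tick 4: prefer B, take disk from B; A=[quill,urn,hinge,mast] B=[-] C=[spool,grate,jar,disk]

Answer: 4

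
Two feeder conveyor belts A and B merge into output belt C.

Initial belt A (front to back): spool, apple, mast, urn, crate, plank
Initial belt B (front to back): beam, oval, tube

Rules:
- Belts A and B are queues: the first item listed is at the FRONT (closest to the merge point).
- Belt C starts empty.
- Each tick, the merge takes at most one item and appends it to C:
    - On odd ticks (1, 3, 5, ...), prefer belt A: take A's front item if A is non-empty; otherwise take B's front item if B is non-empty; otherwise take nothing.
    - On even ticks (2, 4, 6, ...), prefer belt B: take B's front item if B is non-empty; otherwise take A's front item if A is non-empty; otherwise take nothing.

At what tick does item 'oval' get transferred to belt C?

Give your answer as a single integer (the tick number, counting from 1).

Tick 1: prefer A, take spool from A; A=[apple,mast,urn,crate,plank] B=[beam,oval,tube] C=[spool]
Tick 2: prefer B, take beam from B; A=[apple,mast,urn,crate,plank] B=[oval,tube] C=[spool,beam]
Tick 3: prefer A, take apple from A; A=[mast,urn,crate,plank] B=[oval,tube] C=[spool,beam,apple]
Tick 4: prefer B, take oval from B; A=[mast,urn,crate,plank] B=[tube] C=[spool,beam,apple,oval]

Answer: 4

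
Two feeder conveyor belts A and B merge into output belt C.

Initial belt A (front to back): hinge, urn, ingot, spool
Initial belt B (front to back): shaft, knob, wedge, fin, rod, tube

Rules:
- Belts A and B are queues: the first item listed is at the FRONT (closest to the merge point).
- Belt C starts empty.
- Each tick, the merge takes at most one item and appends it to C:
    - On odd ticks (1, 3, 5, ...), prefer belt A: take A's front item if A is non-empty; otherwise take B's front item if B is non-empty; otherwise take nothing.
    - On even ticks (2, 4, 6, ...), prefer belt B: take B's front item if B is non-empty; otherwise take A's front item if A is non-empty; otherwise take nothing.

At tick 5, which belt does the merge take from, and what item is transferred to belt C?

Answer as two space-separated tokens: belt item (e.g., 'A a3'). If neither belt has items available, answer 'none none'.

Tick 1: prefer A, take hinge from A; A=[urn,ingot,spool] B=[shaft,knob,wedge,fin,rod,tube] C=[hinge]
Tick 2: prefer B, take shaft from B; A=[urn,ingot,spool] B=[knob,wedge,fin,rod,tube] C=[hinge,shaft]
Tick 3: prefer A, take urn from A; A=[ingot,spool] B=[knob,wedge,fin,rod,tube] C=[hinge,shaft,urn]
Tick 4: prefer B, take knob from B; A=[ingot,spool] B=[wedge,fin,rod,tube] C=[hinge,shaft,urn,knob]
Tick 5: prefer A, take ingot from A; A=[spool] B=[wedge,fin,rod,tube] C=[hinge,shaft,urn,knob,ingot]

Answer: A ingot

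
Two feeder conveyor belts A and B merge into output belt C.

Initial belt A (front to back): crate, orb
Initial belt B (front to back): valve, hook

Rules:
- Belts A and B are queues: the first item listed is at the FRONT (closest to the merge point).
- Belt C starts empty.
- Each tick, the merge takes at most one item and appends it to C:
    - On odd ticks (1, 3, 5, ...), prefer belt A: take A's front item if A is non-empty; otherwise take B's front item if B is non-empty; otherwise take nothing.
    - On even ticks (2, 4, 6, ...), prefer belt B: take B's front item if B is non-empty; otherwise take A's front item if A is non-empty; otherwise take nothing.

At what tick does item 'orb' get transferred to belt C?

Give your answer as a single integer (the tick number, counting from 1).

Tick 1: prefer A, take crate from A; A=[orb] B=[valve,hook] C=[crate]
Tick 2: prefer B, take valve from B; A=[orb] B=[hook] C=[crate,valve]
Tick 3: prefer A, take orb from A; A=[-] B=[hook] C=[crate,valve,orb]

Answer: 3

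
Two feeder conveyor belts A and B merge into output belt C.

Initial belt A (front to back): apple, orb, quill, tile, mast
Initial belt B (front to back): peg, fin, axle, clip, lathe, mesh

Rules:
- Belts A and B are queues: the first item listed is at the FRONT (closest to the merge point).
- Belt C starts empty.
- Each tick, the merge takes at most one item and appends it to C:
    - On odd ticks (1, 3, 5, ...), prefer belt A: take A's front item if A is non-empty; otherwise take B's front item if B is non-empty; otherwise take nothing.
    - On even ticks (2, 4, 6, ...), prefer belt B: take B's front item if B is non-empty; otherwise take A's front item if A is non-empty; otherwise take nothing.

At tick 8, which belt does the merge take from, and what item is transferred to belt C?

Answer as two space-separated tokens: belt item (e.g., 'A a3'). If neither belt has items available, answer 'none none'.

Tick 1: prefer A, take apple from A; A=[orb,quill,tile,mast] B=[peg,fin,axle,clip,lathe,mesh] C=[apple]
Tick 2: prefer B, take peg from B; A=[orb,quill,tile,mast] B=[fin,axle,clip,lathe,mesh] C=[apple,peg]
Tick 3: prefer A, take orb from A; A=[quill,tile,mast] B=[fin,axle,clip,lathe,mesh] C=[apple,peg,orb]
Tick 4: prefer B, take fin from B; A=[quill,tile,mast] B=[axle,clip,lathe,mesh] C=[apple,peg,orb,fin]
Tick 5: prefer A, take quill from A; A=[tile,mast] B=[axle,clip,lathe,mesh] C=[apple,peg,orb,fin,quill]
Tick 6: prefer B, take axle from B; A=[tile,mast] B=[clip,lathe,mesh] C=[apple,peg,orb,fin,quill,axle]
Tick 7: prefer A, take tile from A; A=[mast] B=[clip,lathe,mesh] C=[apple,peg,orb,fin,quill,axle,tile]
Tick 8: prefer B, take clip from B; A=[mast] B=[lathe,mesh] C=[apple,peg,orb,fin,quill,axle,tile,clip]

Answer: B clip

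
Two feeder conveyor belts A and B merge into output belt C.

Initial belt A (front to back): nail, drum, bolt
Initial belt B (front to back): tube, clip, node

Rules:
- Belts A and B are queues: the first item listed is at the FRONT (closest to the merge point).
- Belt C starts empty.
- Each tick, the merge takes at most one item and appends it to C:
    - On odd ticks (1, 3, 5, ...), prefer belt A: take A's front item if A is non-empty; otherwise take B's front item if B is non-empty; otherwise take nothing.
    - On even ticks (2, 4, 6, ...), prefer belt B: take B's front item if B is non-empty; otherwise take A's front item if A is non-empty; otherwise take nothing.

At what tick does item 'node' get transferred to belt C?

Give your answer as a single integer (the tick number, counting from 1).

Tick 1: prefer A, take nail from A; A=[drum,bolt] B=[tube,clip,node] C=[nail]
Tick 2: prefer B, take tube from B; A=[drum,bolt] B=[clip,node] C=[nail,tube]
Tick 3: prefer A, take drum from A; A=[bolt] B=[clip,node] C=[nail,tube,drum]
Tick 4: prefer B, take clip from B; A=[bolt] B=[node] C=[nail,tube,drum,clip]
Tick 5: prefer A, take bolt from A; A=[-] B=[node] C=[nail,tube,drum,clip,bolt]
Tick 6: prefer B, take node from B; A=[-] B=[-] C=[nail,tube,drum,clip,bolt,node]

Answer: 6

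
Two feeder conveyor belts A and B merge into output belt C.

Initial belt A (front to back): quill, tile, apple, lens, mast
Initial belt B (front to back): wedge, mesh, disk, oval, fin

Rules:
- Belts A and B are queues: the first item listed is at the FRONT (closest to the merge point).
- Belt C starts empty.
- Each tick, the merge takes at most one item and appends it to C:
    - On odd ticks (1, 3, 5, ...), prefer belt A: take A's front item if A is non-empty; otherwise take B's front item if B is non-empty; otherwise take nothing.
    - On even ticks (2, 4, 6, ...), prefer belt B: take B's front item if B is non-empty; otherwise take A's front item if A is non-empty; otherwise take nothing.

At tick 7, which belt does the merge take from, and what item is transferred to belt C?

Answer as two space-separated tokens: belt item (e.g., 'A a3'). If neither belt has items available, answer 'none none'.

Tick 1: prefer A, take quill from A; A=[tile,apple,lens,mast] B=[wedge,mesh,disk,oval,fin] C=[quill]
Tick 2: prefer B, take wedge from B; A=[tile,apple,lens,mast] B=[mesh,disk,oval,fin] C=[quill,wedge]
Tick 3: prefer A, take tile from A; A=[apple,lens,mast] B=[mesh,disk,oval,fin] C=[quill,wedge,tile]
Tick 4: prefer B, take mesh from B; A=[apple,lens,mast] B=[disk,oval,fin] C=[quill,wedge,tile,mesh]
Tick 5: prefer A, take apple from A; A=[lens,mast] B=[disk,oval,fin] C=[quill,wedge,tile,mesh,apple]
Tick 6: prefer B, take disk from B; A=[lens,mast] B=[oval,fin] C=[quill,wedge,tile,mesh,apple,disk]
Tick 7: prefer A, take lens from A; A=[mast] B=[oval,fin] C=[quill,wedge,tile,mesh,apple,disk,lens]

Answer: A lens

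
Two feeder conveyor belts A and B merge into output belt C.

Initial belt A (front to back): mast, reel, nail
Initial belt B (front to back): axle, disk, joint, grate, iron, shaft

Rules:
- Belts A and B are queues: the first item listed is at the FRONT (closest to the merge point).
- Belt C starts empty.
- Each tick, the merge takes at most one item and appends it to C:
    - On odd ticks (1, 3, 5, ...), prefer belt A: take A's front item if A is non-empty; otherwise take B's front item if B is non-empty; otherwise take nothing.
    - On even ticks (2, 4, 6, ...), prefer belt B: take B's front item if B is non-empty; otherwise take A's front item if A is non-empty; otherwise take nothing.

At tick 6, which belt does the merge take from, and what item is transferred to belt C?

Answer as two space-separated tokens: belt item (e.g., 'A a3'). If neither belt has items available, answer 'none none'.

Tick 1: prefer A, take mast from A; A=[reel,nail] B=[axle,disk,joint,grate,iron,shaft] C=[mast]
Tick 2: prefer B, take axle from B; A=[reel,nail] B=[disk,joint,grate,iron,shaft] C=[mast,axle]
Tick 3: prefer A, take reel from A; A=[nail] B=[disk,joint,grate,iron,shaft] C=[mast,axle,reel]
Tick 4: prefer B, take disk from B; A=[nail] B=[joint,grate,iron,shaft] C=[mast,axle,reel,disk]
Tick 5: prefer A, take nail from A; A=[-] B=[joint,grate,iron,shaft] C=[mast,axle,reel,disk,nail]
Tick 6: prefer B, take joint from B; A=[-] B=[grate,iron,shaft] C=[mast,axle,reel,disk,nail,joint]

Answer: B joint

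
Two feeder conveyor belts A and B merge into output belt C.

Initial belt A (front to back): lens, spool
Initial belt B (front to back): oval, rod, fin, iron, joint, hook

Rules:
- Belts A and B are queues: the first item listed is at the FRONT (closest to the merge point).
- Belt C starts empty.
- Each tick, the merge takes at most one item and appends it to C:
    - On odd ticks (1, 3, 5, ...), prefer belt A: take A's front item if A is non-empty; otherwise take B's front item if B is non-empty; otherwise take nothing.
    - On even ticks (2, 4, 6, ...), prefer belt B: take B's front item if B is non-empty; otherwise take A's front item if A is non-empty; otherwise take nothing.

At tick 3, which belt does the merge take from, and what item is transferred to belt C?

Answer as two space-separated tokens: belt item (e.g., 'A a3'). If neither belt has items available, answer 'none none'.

Tick 1: prefer A, take lens from A; A=[spool] B=[oval,rod,fin,iron,joint,hook] C=[lens]
Tick 2: prefer B, take oval from B; A=[spool] B=[rod,fin,iron,joint,hook] C=[lens,oval]
Tick 3: prefer A, take spool from A; A=[-] B=[rod,fin,iron,joint,hook] C=[lens,oval,spool]

Answer: A spool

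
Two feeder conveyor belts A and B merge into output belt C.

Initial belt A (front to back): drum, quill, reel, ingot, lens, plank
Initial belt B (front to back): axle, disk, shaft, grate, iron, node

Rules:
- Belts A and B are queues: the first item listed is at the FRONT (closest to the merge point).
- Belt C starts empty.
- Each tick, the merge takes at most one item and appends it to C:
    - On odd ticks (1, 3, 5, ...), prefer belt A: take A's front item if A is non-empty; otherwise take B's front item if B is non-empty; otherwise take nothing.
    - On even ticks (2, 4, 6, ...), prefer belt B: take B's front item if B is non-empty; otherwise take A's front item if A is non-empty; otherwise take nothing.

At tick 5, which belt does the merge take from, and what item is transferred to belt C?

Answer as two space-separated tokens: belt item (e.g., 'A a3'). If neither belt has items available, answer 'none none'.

Tick 1: prefer A, take drum from A; A=[quill,reel,ingot,lens,plank] B=[axle,disk,shaft,grate,iron,node] C=[drum]
Tick 2: prefer B, take axle from B; A=[quill,reel,ingot,lens,plank] B=[disk,shaft,grate,iron,node] C=[drum,axle]
Tick 3: prefer A, take quill from A; A=[reel,ingot,lens,plank] B=[disk,shaft,grate,iron,node] C=[drum,axle,quill]
Tick 4: prefer B, take disk from B; A=[reel,ingot,lens,plank] B=[shaft,grate,iron,node] C=[drum,axle,quill,disk]
Tick 5: prefer A, take reel from A; A=[ingot,lens,plank] B=[shaft,grate,iron,node] C=[drum,axle,quill,disk,reel]

Answer: A reel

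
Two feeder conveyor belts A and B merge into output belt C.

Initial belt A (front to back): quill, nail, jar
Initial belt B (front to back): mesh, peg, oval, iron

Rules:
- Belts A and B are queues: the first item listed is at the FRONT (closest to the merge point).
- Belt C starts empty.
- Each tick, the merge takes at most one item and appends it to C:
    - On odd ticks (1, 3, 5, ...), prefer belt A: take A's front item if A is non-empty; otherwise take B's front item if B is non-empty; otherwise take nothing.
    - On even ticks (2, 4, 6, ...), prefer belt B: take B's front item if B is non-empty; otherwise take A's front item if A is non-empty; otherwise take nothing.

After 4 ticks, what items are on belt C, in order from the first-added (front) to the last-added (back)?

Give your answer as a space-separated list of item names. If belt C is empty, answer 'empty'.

Answer: quill mesh nail peg

Derivation:
Tick 1: prefer A, take quill from A; A=[nail,jar] B=[mesh,peg,oval,iron] C=[quill]
Tick 2: prefer B, take mesh from B; A=[nail,jar] B=[peg,oval,iron] C=[quill,mesh]
Tick 3: prefer A, take nail from A; A=[jar] B=[peg,oval,iron] C=[quill,mesh,nail]
Tick 4: prefer B, take peg from B; A=[jar] B=[oval,iron] C=[quill,mesh,nail,peg]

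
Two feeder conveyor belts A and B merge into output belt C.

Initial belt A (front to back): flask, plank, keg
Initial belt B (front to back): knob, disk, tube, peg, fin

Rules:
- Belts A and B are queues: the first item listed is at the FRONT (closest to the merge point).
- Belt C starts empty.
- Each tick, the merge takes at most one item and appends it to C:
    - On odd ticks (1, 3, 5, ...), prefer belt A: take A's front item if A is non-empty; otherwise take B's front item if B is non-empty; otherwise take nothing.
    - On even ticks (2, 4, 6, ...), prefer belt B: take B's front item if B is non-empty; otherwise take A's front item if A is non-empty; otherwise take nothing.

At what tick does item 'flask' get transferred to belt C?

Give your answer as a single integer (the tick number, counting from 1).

Tick 1: prefer A, take flask from A; A=[plank,keg] B=[knob,disk,tube,peg,fin] C=[flask]

Answer: 1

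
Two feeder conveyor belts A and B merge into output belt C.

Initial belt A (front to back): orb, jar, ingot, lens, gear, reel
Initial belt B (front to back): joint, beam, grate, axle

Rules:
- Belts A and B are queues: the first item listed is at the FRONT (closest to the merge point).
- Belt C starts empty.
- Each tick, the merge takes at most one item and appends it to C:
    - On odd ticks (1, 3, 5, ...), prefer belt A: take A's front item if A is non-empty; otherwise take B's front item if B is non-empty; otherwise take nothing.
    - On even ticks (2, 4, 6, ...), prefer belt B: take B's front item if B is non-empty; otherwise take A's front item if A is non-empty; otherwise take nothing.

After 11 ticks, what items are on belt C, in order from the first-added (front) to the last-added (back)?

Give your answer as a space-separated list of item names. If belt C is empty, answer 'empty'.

Tick 1: prefer A, take orb from A; A=[jar,ingot,lens,gear,reel] B=[joint,beam,grate,axle] C=[orb]
Tick 2: prefer B, take joint from B; A=[jar,ingot,lens,gear,reel] B=[beam,grate,axle] C=[orb,joint]
Tick 3: prefer A, take jar from A; A=[ingot,lens,gear,reel] B=[beam,grate,axle] C=[orb,joint,jar]
Tick 4: prefer B, take beam from B; A=[ingot,lens,gear,reel] B=[grate,axle] C=[orb,joint,jar,beam]
Tick 5: prefer A, take ingot from A; A=[lens,gear,reel] B=[grate,axle] C=[orb,joint,jar,beam,ingot]
Tick 6: prefer B, take grate from B; A=[lens,gear,reel] B=[axle] C=[orb,joint,jar,beam,ingot,grate]
Tick 7: prefer A, take lens from A; A=[gear,reel] B=[axle] C=[orb,joint,jar,beam,ingot,grate,lens]
Tick 8: prefer B, take axle from B; A=[gear,reel] B=[-] C=[orb,joint,jar,beam,ingot,grate,lens,axle]
Tick 9: prefer A, take gear from A; A=[reel] B=[-] C=[orb,joint,jar,beam,ingot,grate,lens,axle,gear]
Tick 10: prefer B, take reel from A; A=[-] B=[-] C=[orb,joint,jar,beam,ingot,grate,lens,axle,gear,reel]
Tick 11: prefer A, both empty, nothing taken; A=[-] B=[-] C=[orb,joint,jar,beam,ingot,grate,lens,axle,gear,reel]

Answer: orb joint jar beam ingot grate lens axle gear reel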